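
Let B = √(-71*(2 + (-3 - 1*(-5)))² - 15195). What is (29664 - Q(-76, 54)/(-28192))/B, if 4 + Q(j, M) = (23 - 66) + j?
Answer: -836287365*I*√16331/460403552 ≈ -232.13*I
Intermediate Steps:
Q(j, M) = -47 + j (Q(j, M) = -4 + ((23 - 66) + j) = -4 + (-43 + j) = -47 + j)
B = I*√16331 (B = √(-71*(2 + (-3 + 5))² - 15195) = √(-71*(2 + 2)² - 15195) = √(-71*4² - 15195) = √(-71*16 - 15195) = √(-1136 - 15195) = √(-16331) = I*√16331 ≈ 127.79*I)
(29664 - Q(-76, 54)/(-28192))/B = (29664 - (-47 - 76)/(-28192))/((I*√16331)) = (29664 - (-123)*(-1)/28192)*(-I*√16331/16331) = (29664 - 1*123/28192)*(-I*√16331/16331) = (29664 - 123/28192)*(-I*√16331/16331) = 836287365*(-I*√16331/16331)/28192 = -836287365*I*√16331/460403552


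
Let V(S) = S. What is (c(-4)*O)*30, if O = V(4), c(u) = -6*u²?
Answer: -11520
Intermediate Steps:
O = 4
(c(-4)*O)*30 = (-6*(-4)²*4)*30 = (-6*16*4)*30 = -96*4*30 = -384*30 = -11520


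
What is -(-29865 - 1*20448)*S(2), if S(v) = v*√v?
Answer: 100626*√2 ≈ 1.4231e+5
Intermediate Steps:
S(v) = v^(3/2)
-(-29865 - 1*20448)*S(2) = -(-29865 - 1*20448)*2^(3/2) = -(-29865 - 20448)*2*√2 = -(-50313)*2*√2 = -(-100626)*√2 = 100626*√2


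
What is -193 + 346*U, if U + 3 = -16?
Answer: -6767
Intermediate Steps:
U = -19 (U = -3 - 16 = -19)
-193 + 346*U = -193 + 346*(-19) = -193 - 6574 = -6767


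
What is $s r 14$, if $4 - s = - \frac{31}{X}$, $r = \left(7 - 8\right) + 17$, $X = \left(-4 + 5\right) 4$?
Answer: $2632$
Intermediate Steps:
$X = 4$ ($X = 1 \cdot 4 = 4$)
$r = 16$ ($r = \left(7 - 8\right) + 17 = -1 + 17 = 16$)
$s = \frac{47}{4}$ ($s = 4 - - \frac{31}{4} = 4 + \frac{31}{4} = \frac{47}{4} \approx 11.75$)
$s r 14 = \frac{47}{4} \cdot 16 \cdot 14 = 188 \cdot 14 = 2632$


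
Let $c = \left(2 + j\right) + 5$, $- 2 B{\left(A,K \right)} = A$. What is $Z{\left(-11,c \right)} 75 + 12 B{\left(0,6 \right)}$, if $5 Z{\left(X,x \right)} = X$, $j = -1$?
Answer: $-165$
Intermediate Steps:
$B{\left(A,K \right)} = - \frac{A}{2}$
$c = 6$ ($c = \left(2 - 1\right) + 5 = 1 + 5 = 6$)
$Z{\left(X,x \right)} = \frac{X}{5}$
$Z{\left(-11,c \right)} 75 + 12 B{\left(0,6 \right)} = \frac{1}{5} \left(-11\right) 75 + 12 \left(\left(- \frac{1}{2}\right) 0\right) = \left(- \frac{11}{5}\right) 75 + 12 \cdot 0 = -165 + 0 = -165$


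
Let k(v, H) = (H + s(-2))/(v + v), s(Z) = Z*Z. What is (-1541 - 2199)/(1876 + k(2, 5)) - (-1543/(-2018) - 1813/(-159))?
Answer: -3102784513/219148746 ≈ -14.158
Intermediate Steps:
s(Z) = Z²
k(v, H) = (4 + H)/(2*v) (k(v, H) = (H + (-2)²)/(v + v) = (H + 4)/((2*v)) = (4 + H)*(1/(2*v)) = (4 + H)/(2*v))
(-1541 - 2199)/(1876 + k(2, 5)) - (-1543/(-2018) - 1813/(-159)) = (-1541 - 2199)/(1876 + (½)*(4 + 5)/2) - (-1543/(-2018) - 1813/(-159)) = -3740/(1876 + (½)*(½)*9) - (-1543*(-1/2018) - 1813*(-1/159)) = -3740/(1876 + 9/4) - (1543/2018 + 1813/159) = -3740/7513/4 - 1*3903971/320862 = -3740*4/7513 - 3903971/320862 = -1360/683 - 3903971/320862 = -3102784513/219148746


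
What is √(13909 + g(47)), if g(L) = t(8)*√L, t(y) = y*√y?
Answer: √(13909 + 16*√94) ≈ 118.59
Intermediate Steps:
t(y) = y^(3/2)
g(L) = 16*√2*√L (g(L) = 8^(3/2)*√L = (16*√2)*√L = 16*√2*√L)
√(13909 + g(47)) = √(13909 + 16*√2*√47) = √(13909 + 16*√94)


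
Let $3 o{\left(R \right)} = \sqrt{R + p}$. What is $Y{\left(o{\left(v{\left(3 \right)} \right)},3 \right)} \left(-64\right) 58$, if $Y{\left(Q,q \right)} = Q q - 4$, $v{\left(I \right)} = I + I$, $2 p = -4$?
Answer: $7424$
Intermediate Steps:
$p = -2$ ($p = \frac{1}{2} \left(-4\right) = -2$)
$v{\left(I \right)} = 2 I$
$o{\left(R \right)} = \frac{\sqrt{-2 + R}}{3}$ ($o{\left(R \right)} = \frac{\sqrt{R - 2}}{3} = \frac{\sqrt{-2 + R}}{3}$)
$Y{\left(Q,q \right)} = -4 + Q q$
$Y{\left(o{\left(v{\left(3 \right)} \right)},3 \right)} \left(-64\right) 58 = \left(-4 + \frac{\sqrt{-2 + 2 \cdot 3}}{3} \cdot 3\right) \left(-64\right) 58 = \left(-4 + \frac{\sqrt{-2 + 6}}{3} \cdot 3\right) \left(-64\right) 58 = \left(-4 + \frac{\sqrt{4}}{3} \cdot 3\right) \left(-64\right) 58 = \left(-4 + \frac{1}{3} \cdot 2 \cdot 3\right) \left(-64\right) 58 = \left(-4 + \frac{2}{3} \cdot 3\right) \left(-64\right) 58 = \left(-4 + 2\right) \left(-64\right) 58 = \left(-2\right) \left(-64\right) 58 = 128 \cdot 58 = 7424$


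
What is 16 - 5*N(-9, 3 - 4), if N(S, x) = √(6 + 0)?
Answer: 16 - 5*√6 ≈ 3.7526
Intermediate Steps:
N(S, x) = √6
16 - 5*N(-9, 3 - 4) = 16 - 5*√6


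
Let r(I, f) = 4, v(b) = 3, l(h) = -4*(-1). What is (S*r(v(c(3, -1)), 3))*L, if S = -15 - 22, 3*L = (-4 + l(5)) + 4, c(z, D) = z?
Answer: -592/3 ≈ -197.33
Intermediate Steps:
l(h) = 4
L = 4/3 (L = ((-4 + 4) + 4)/3 = (0 + 4)/3 = (⅓)*4 = 4/3 ≈ 1.3333)
S = -37
(S*r(v(c(3, -1)), 3))*L = -37*4*(4/3) = -148*4/3 = -592/3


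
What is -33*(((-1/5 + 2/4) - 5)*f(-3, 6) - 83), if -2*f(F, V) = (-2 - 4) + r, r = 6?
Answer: 2739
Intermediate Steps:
f(F, V) = 0 (f(F, V) = -((-2 - 4) + 6)/2 = -(-6 + 6)/2 = -½*0 = 0)
-33*(((-1/5 + 2/4) - 5)*f(-3, 6) - 83) = -33*(((-1/5 + 2/4) - 5)*0 - 83) = -33*(((-1*⅕ + 2*(¼)) - 5)*0 - 83) = -33*(((-⅕ + ½) - 5)*0 - 83) = -33*((3/10 - 5)*0 - 83) = -33*(-47/10*0 - 83) = -33*(0 - 83) = -33*(-83) = 2739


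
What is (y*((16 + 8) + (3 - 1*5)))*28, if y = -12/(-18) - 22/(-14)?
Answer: 4136/3 ≈ 1378.7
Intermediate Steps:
y = 47/21 (y = -12*(-1/18) - 22*(-1/14) = ⅔ + 11/7 = 47/21 ≈ 2.2381)
(y*((16 + 8) + (3 - 1*5)))*28 = (47*((16 + 8) + (3 - 1*5))/21)*28 = (47*(24 + (3 - 5))/21)*28 = (47*(24 - 2)/21)*28 = ((47/21)*22)*28 = (1034/21)*28 = 4136/3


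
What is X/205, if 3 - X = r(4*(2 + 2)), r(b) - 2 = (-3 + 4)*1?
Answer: 0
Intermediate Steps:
r(b) = 3 (r(b) = 2 + (-3 + 4)*1 = 2 + 1*1 = 2 + 1 = 3)
X = 0 (X = 3 - 1*3 = 3 - 3 = 0)
X/205 = 0/205 = 0*(1/205) = 0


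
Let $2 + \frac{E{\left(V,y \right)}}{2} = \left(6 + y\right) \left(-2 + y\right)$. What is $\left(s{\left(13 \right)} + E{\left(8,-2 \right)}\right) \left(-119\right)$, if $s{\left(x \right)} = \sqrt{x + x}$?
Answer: $4284 - 119 \sqrt{26} \approx 3677.2$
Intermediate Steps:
$s{\left(x \right)} = \sqrt{2} \sqrt{x}$ ($s{\left(x \right)} = \sqrt{2 x} = \sqrt{2} \sqrt{x}$)
$E{\left(V,y \right)} = -4 + 2 \left(-2 + y\right) \left(6 + y\right)$ ($E{\left(V,y \right)} = -4 + 2 \left(6 + y\right) \left(-2 + y\right) = -4 + 2 \left(-2 + y\right) \left(6 + y\right)$)
$\left(s{\left(13 \right)} + E{\left(8,-2 \right)}\right) \left(-119\right) = \left(\sqrt{2} \sqrt{13} + \left(-28 + 2 \left(-2\right)^{2} + 8 \left(-2\right)\right)\right) \left(-119\right) = \left(\sqrt{26} - 36\right) \left(-119\right) = \left(-36 + \sqrt{26}\right) \left(-119\right) = 4284 - 119 \sqrt{26}$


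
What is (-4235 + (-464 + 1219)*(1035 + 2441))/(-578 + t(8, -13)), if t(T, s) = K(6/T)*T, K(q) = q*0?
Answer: -2620145/578 ≈ -4533.1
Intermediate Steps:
K(q) = 0
t(T, s) = 0 (t(T, s) = 0*T = 0)
(-4235 + (-464 + 1219)*(1035 + 2441))/(-578 + t(8, -13)) = (-4235 + (-464 + 1219)*(1035 + 2441))/(-578 + 0) = (-4235 + 755*3476)/(-578) = (-4235 + 2624380)*(-1/578) = 2620145*(-1/578) = -2620145/578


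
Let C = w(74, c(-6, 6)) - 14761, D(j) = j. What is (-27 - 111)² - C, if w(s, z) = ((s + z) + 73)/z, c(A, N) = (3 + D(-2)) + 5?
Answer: 67559/2 ≈ 33780.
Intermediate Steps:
c(A, N) = 6 (c(A, N) = (3 - 2) + 5 = 1 + 5 = 6)
w(s, z) = (73 + s + z)/z
C = -29471/2 (C = (73 + 74 + 6)/6 - 14761 = (⅙)*153 - 14761 = 51/2 - 14761 = -29471/2 ≈ -14736.)
(-27 - 111)² - C = (-27 - 111)² - 1*(-29471/2) = (-138)² + 29471/2 = 19044 + 29471/2 = 67559/2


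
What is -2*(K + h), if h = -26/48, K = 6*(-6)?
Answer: 877/12 ≈ 73.083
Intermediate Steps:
K = -36
h = -13/24 (h = -26*1/48 = -13/24 ≈ -0.54167)
-2*(K + h) = -2*(-36 - 13/24) = -2*(-877/24) = 877/12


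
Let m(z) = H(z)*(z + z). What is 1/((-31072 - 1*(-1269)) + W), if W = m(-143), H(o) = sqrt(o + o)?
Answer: I/(-29803*I + 286*sqrt(286)) ≈ -3.2693e-5 + 5.3057e-6*I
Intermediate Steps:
H(o) = sqrt(2)*sqrt(o) (H(o) = sqrt(2*o) = sqrt(2)*sqrt(o))
m(z) = 2*sqrt(2)*z**(3/2) (m(z) = (sqrt(2)*sqrt(z))*(z + z) = (sqrt(2)*sqrt(z))*(2*z) = 2*sqrt(2)*z**(3/2))
W = -286*I*sqrt(286) (W = 2*sqrt(2)*(-143)**(3/2) = 2*sqrt(2)*(-143*I*sqrt(143)) = -286*I*sqrt(286) ≈ -4836.7*I)
1/((-31072 - 1*(-1269)) + W) = 1/((-31072 - 1*(-1269)) - 286*I*sqrt(286)) = 1/((-31072 + 1269) - 286*I*sqrt(286)) = 1/(-29803 - 286*I*sqrt(286))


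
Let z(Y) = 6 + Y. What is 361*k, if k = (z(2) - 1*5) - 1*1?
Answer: 722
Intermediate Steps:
k = 2 (k = ((6 + 2) - 1*5) - 1*1 = (8 - 5) - 1 = 3 - 1 = 2)
361*k = 361*2 = 722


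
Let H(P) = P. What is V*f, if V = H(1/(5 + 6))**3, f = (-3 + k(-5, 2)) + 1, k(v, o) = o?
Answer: 0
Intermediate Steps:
f = 0 (f = (-3 + 2) + 1 = -1 + 1 = 0)
V = 1/1331 (V = (1/(5 + 6))**3 = (1/11)**3 = 1/1331 ≈ 0.00075131)
V*f = (1/1331)*0 = 0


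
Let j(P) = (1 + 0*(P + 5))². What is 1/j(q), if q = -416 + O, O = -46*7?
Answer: 1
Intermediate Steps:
O = -322
q = -738 (q = -416 - 322 = -738)
j(P) = 1 (j(P) = (1 + 0*(5 + P))² = (1 + 0)² = 1² = 1)
1/j(q) = 1/1 = 1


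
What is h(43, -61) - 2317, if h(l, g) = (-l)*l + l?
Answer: -4123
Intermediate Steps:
h(l, g) = l - l² (h(l, g) = -l² + l = l - l²)
h(43, -61) - 2317 = 43*(1 - 1*43) - 2317 = 43*(1 - 43) - 2317 = 43*(-42) - 2317 = -1806 - 2317 = -4123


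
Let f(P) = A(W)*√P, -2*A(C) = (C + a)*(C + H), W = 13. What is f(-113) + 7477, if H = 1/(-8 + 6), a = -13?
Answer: 7477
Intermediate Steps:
H = -½ (H = 1/(-2) = -½ ≈ -0.50000)
A(C) = -(-13 + C)*(-½ + C)/2 (A(C) = -(C - 13)*(C - ½)/2 = -(-13 + C)*(-½ + C)/2)
f(P) = 0 (f(P) = (-13/4 - ½*13² + (27/4)*13)*√P = (-13/4 - ½*169 + 351/4)*√P = (-13/4 - 169/2 + 351/4)*√P = 0*√P = 0)
f(-113) + 7477 = 0 + 7477 = 7477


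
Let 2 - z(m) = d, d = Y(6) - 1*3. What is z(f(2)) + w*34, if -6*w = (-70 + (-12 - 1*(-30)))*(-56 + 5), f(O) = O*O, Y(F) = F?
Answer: -15029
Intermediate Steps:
f(O) = O**2
w = -442 (w = -(-70 + (-12 - 1*(-30)))*(-56 + 5)/6 = -(-70 + (-12 + 30))*(-51)/6 = -(-70 + 18)*(-51)/6 = -(-26)*(-51)/3 = -1/6*2652 = -442)
d = 3 (d = 6 - 1*3 = 6 - 3 = 3)
z(m) = -1 (z(m) = 2 - 1*3 = 2 - 3 = -1)
z(f(2)) + w*34 = -1 - 442*34 = -1 - 15028 = -15029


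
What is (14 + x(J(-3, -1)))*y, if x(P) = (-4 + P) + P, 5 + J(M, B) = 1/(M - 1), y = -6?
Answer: 3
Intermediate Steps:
J(M, B) = -5 + 1/(-1 + M) (J(M, B) = -5 + 1/(M - 1) = -5 + 1/(-1 + M))
x(P) = -4 + 2*P
(14 + x(J(-3, -1)))*y = (14 + (-4 + 2*((6 - 5*(-3))/(-1 - 3))))*(-6) = (14 + (-4 + 2*((6 + 15)/(-4))))*(-6) = (14 + (-4 + 2*(-1/4*21)))*(-6) = (14 + (-4 + 2*(-21/4)))*(-6) = (14 + (-4 - 21/2))*(-6) = (14 - 29/2)*(-6) = -1/2*(-6) = 3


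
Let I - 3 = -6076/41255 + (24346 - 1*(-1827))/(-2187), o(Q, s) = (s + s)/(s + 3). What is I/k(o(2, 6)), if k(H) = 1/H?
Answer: -3289525088/270674055 ≈ -12.153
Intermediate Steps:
o(Q, s) = 2*s/(3 + s) (o(Q, s) = (2*s)/(3 + s) = 2*s/(3 + s))
I = -822381272/90224685 (I = 3 + (-6076/41255 + (24346 - 1*(-1827))/(-2187)) = 3 + (-6076*1/41255 + (24346 + 1827)*(-1/2187)) = 3 + (-6076/41255 + 26173*(-1/2187)) = 3 + (-6076/41255 - 26173/2187) = 3 - 1093055327/90224685 = -822381272/90224685 ≈ -9.1148)
I/k(o(2, 6)) = -822381272*2*6/(3 + 6)/90224685 = -822381272*2*6/9/90224685 = -822381272*2*6*(⅑)/90224685 = -822381272/(90224685*(1/(4/3))) = -822381272/(90224685*¾) = -822381272/90224685*4/3 = -3289525088/270674055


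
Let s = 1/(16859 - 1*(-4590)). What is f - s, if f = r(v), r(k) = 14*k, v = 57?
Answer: 17116301/21449 ≈ 798.00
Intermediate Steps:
f = 798 (f = 14*57 = 798)
s = 1/21449 (s = 1/(16859 + 4590) = 1/21449 ≈ 4.6622e-5)
f - s = 798 - 1*1/21449 = 798 - 1/21449 = 17116301/21449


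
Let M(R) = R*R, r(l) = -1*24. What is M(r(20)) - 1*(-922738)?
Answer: 923314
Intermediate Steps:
r(l) = -24
M(R) = R²
M(r(20)) - 1*(-922738) = (-24)² - 1*(-922738) = 576 + 922738 = 923314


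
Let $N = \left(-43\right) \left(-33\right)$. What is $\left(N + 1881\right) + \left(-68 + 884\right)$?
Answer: $4116$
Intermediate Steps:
$N = 1419$
$\left(N + 1881\right) + \left(-68 + 884\right) = \left(1419 + 1881\right) + \left(-68 + 884\right) = 3300 + 816 = 4116$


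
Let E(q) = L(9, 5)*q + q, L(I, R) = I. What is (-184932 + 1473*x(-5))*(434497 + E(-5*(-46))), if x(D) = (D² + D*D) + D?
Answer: -51824653659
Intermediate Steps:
x(D) = D + 2*D² (x(D) = (D² + D²) + D = 2*D² + D = D + 2*D²)
E(q) = 10*q (E(q) = 9*q + q = 10*q)
(-184932 + 1473*x(-5))*(434497 + E(-5*(-46))) = (-184932 + 1473*(-5*(1 + 2*(-5))))*(434497 + 10*(-5*(-46))) = (-184932 + 1473*(-5*(1 - 10)))*(434497 + 10*(-1*(-230))) = (-184932 + 1473*(-5*(-9)))*(434497 + 10*230) = (-184932 + 1473*45)*(434497 + 2300) = (-184932 + 66285)*436797 = -118647*436797 = -51824653659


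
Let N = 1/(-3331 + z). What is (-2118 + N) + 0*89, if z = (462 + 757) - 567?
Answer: -5674123/2679 ≈ -2118.0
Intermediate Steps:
z = 652 (z = 1219 - 567 = 652)
N = -1/2679 (N = 1/(-3331 + 652) = 1/(-2679) = -1/2679 ≈ -0.00037327)
(-2118 + N) + 0*89 = (-2118 - 1/2679) + 0*89 = -5674123/2679 + 0 = -5674123/2679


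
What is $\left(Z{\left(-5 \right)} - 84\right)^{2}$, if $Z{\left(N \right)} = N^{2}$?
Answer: $3481$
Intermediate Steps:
$\left(Z{\left(-5 \right)} - 84\right)^{2} = \left(\left(-5\right)^{2} - 84\right)^{2} = \left(25 - 84\right)^{2} = \left(-59\right)^{2} = 3481$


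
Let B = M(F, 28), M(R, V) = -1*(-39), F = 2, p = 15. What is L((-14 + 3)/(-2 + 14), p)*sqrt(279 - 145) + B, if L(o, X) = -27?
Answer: 39 - 27*sqrt(134) ≈ -273.55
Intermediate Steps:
M(R, V) = 39
B = 39
L((-14 + 3)/(-2 + 14), p)*sqrt(279 - 145) + B = -27*sqrt(279 - 145) + 39 = -27*sqrt(134) + 39 = 39 - 27*sqrt(134)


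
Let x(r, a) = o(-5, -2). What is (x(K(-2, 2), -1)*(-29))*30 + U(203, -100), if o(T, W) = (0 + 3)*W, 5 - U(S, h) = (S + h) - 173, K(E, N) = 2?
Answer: 5295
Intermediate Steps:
U(S, h) = 178 - S - h (U(S, h) = 5 - ((S + h) - 173) = 5 - (-173 + S + h) = 5 + (173 - S - h) = 178 - S - h)
o(T, W) = 3*W
x(r, a) = -6 (x(r, a) = 3*(-2) = -6)
(x(K(-2, 2), -1)*(-29))*30 + U(203, -100) = -6*(-29)*30 + (178 - 1*203 - 1*(-100)) = 174*30 + (178 - 203 + 100) = 5220 + 75 = 5295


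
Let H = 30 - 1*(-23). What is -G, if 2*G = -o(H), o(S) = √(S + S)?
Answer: √106/2 ≈ 5.1478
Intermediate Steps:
H = 53 (H = 30 + 23 = 53)
o(S) = √2*√S (o(S) = √(2*S) = √2*√S)
G = -√106/2 (G = (-√2*√53)/2 = (-√106)/2 = -√106/2 ≈ -5.1478)
-G = -(-1)*√106/2 = √106/2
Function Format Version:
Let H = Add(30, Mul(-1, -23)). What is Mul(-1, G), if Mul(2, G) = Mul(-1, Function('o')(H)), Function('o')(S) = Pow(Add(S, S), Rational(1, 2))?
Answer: Mul(Rational(1, 2), Pow(106, Rational(1, 2))) ≈ 5.1478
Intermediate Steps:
H = 53 (H = Add(30, 23) = 53)
Function('o')(S) = Mul(Pow(2, Rational(1, 2)), Pow(S, Rational(1, 2))) (Function('o')(S) = Pow(Mul(2, S), Rational(1, 2)) = Mul(Pow(2, Rational(1, 2)), Pow(S, Rational(1, 2))))
G = Mul(Rational(-1, 2), Pow(106, Rational(1, 2))) (G = Mul(Rational(1, 2), Mul(-1, Mul(Pow(2, Rational(1, 2)), Pow(53, Rational(1, 2))))) = Mul(Rational(1, 2), Mul(-1, Pow(106, Rational(1, 2)))) = Mul(Rational(-1, 2), Pow(106, Rational(1, 2))) ≈ -5.1478)
Mul(-1, G) = Mul(-1, Mul(Rational(-1, 2), Pow(106, Rational(1, 2)))) = Mul(Rational(1, 2), Pow(106, Rational(1, 2)))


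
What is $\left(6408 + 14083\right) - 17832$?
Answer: $2659$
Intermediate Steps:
$\left(6408 + 14083\right) - 17832 = 20491 - 17832 = 2659$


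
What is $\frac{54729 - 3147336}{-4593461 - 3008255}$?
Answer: $\frac{3092607}{7601716} \approx 0.40683$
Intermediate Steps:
$\frac{54729 - 3147336}{-4593461 - 3008255} = - \frac{3092607}{-7601716} = \left(-3092607\right) \left(- \frac{1}{7601716}\right) = \frac{3092607}{7601716}$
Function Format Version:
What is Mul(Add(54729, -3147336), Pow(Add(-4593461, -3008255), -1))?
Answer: Rational(3092607, 7601716) ≈ 0.40683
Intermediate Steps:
Mul(Add(54729, -3147336), Pow(Add(-4593461, -3008255), -1)) = Mul(-3092607, Pow(-7601716, -1)) = Mul(-3092607, Rational(-1, 7601716)) = Rational(3092607, 7601716)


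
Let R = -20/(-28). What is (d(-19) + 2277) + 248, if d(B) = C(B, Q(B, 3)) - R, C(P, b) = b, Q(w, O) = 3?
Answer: 17691/7 ≈ 2527.3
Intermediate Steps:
R = 5/7 (R = -20*(-1/28) = 5/7 ≈ 0.71429)
d(B) = 16/7 (d(B) = 3 - 1*5/7 = 3 - 5/7 = 16/7)
(d(-19) + 2277) + 248 = (16/7 + 2277) + 248 = 15955/7 + 248 = 17691/7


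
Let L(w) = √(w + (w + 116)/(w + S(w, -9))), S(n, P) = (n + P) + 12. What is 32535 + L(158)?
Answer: 32535 + 2*√4041411/319 ≈ 32548.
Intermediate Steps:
S(n, P) = 12 + P + n (S(n, P) = (P + n) + 12 = 12 + P + n)
L(w) = √(w + (116 + w)/(3 + 2*w)) (L(w) = √(w + (w + 116)/(w + (12 - 9 + w))) = √(w + (116 + w)/(w + (3 + w))) = √(w + (116 + w)/(3 + 2*w)))
32535 + L(158) = 32535 + √((116 + 158 + 158*(3 + 2*158))/(3 + 2*158)) = 32535 + √((116 + 158 + 158*(3 + 316))/(3 + 316)) = 32535 + √((116 + 158 + 158*319)/319) = 32535 + √((116 + 158 + 50402)/319) = 32535 + √((1/319)*50676) = 32535 + √(50676/319) = 32535 + 2*√4041411/319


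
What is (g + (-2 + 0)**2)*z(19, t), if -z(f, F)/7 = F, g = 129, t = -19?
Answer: 17689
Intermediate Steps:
z(f, F) = -7*F
(g + (-2 + 0)**2)*z(19, t) = (129 + (-2 + 0)**2)*(-7*(-19)) = (129 + (-2)**2)*133 = (129 + 4)*133 = 133*133 = 17689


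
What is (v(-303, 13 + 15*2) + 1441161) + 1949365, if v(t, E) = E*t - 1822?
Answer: 3375675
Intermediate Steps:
v(t, E) = -1822 + E*t
(v(-303, 13 + 15*2) + 1441161) + 1949365 = ((-1822 + (13 + 15*2)*(-303)) + 1441161) + 1949365 = ((-1822 + (13 + 30)*(-303)) + 1441161) + 1949365 = ((-1822 + 43*(-303)) + 1441161) + 1949365 = ((-1822 - 13029) + 1441161) + 1949365 = (-14851 + 1441161) + 1949365 = 1426310 + 1949365 = 3375675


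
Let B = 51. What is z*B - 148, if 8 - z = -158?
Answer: 8318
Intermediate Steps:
z = 166 (z = 8 - 1*(-158) = 8 + 158 = 166)
z*B - 148 = 166*51 - 148 = 8466 - 148 = 8318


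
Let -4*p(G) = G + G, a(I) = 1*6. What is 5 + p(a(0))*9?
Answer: -22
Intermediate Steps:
a(I) = 6
p(G) = -G/2 (p(G) = -(G + G)/4 = -G/2)
5 + p(a(0))*9 = 5 - ½*6*9 = 5 - 3*9 = 5 - 27 = -22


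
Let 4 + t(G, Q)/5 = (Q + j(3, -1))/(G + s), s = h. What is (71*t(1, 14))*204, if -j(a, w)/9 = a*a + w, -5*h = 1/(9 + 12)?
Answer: -58895565/13 ≈ -4.5304e+6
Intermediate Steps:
h = -1/105 (h = -1/(5*(9 + 12)) = -⅕/21 = -⅕*1/21 = -1/105 ≈ -0.0095238)
s = -1/105 ≈ -0.0095238
j(a, w) = -9*w - 9*a² (j(a, w) = -9*(a*a + w) = -9*(a² + w) = -9*(w + a²) = -9*w - 9*a²)
t(G, Q) = -20 + 5*(-72 + Q)/(-1/105 + G) (t(G, Q) = -20 + 5*((Q + (-9*(-1) - 9*3²))/(G - 1/105)) = -20 + 5*((Q + (9 - 9*9))/(-1/105 + G)) = -20 + 5*((Q + (9 - 81))/(-1/105 + G)) = -20 + 5*((Q - 72)/(-1/105 + G)) = -20 + 5*((-72 + Q)/(-1/105 + G)) = -20 + 5*(-72 + Q)/(-1/105 + G))
(71*t(1, 14))*204 = (71*(5*(-7556 - 420*1 + 105*14)/(-1 + 105*1)))*204 = (71*(5*(-7556 - 420 + 1470)/(-1 + 105)))*204 = (71*(5*(-6506)/104))*204 = (71*(5*(1/104)*(-6506)))*204 = (71*(-16265/52))*204 = -1154815/52*204 = -58895565/13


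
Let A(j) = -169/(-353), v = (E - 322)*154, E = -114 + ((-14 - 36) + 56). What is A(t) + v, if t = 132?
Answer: -23375491/353 ≈ -66220.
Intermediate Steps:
E = -108 (E = -114 + (-50 + 56) = -114 + 6 = -108)
v = -66220 (v = (-108 - 322)*154 = -430*154 = -66220)
A(j) = 169/353 (A(j) = -169*(-1/353) = 169/353)
A(t) + v = 169/353 - 66220 = -23375491/353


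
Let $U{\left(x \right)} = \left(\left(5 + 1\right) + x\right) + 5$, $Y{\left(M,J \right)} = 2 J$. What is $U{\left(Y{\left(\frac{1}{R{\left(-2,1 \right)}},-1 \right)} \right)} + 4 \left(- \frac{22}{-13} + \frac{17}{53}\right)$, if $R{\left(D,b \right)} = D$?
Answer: $\frac{11749}{689} \approx 17.052$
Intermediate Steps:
$U{\left(x \right)} = 11 + x$ ($U{\left(x \right)} = \left(6 + x\right) + 5 = 11 + x$)
$U{\left(Y{\left(\frac{1}{R{\left(-2,1 \right)}},-1 \right)} \right)} + 4 \left(- \frac{22}{-13} + \frac{17}{53}\right) = \left(11 + 2 \left(-1\right)\right) + 4 \left(- \frac{22}{-13} + \frac{17}{53}\right) = \left(11 - 2\right) + 4 \left(\left(-22\right) \left(- \frac{1}{13}\right) + 17 \cdot \frac{1}{53}\right) = 9 + 4 \left(\frac{22}{13} + \frac{17}{53}\right) = 9 + 4 \cdot \frac{1387}{689} = 9 + \frac{5548}{689} = \frac{11749}{689}$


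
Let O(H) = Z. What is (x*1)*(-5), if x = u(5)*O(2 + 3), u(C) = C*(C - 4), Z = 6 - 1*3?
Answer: -75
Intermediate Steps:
Z = 3 (Z = 6 - 3 = 3)
O(H) = 3
u(C) = C*(-4 + C)
x = 15 (x = (5*(-4 + 5))*3 = (5*1)*3 = 5*3 = 15)
(x*1)*(-5) = (15*1)*(-5) = 15*(-5) = -75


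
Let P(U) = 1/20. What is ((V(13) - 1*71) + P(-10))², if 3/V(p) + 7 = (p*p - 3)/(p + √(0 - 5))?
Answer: 9*(23460233*√5 + 118461842*I)/(400*(105*√5 + 538*I)) ≈ 4965.9 - 26.737*I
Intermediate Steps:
P(U) = 1/20
V(p) = 3/(-7 + (-3 + p²)/(p + I*√5)) (V(p) = 3/(-7 + (p*p - 3)/(p + √(0 - 5))) = 3/(-7 + (p² - 3)/(p + √(-5))) = 3/(-7 + (-3 + p²)/(p + I*√5)))
((V(13) - 1*71) + P(-10))² = ((3*(13 + I*√5)/(-3 + 13² - 7*13 - 7*I*√5) - 1*71) + 1/20)² = ((3*(13 + I*√5)/(-3 + 169 - 91 - 7*I*√5) - 71) + 1/20)² = ((3*(13 + I*√5)/(75 - 7*I*√5) - 71) + 1/20)² = ((-71 + 3*(13 + I*√5)/(75 - 7*I*√5)) + 1/20)² = (-1419/20 + 3*(13 + I*√5)/(75 - 7*I*√5))²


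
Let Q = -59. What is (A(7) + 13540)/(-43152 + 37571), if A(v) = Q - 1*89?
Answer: -13392/5581 ≈ -2.3996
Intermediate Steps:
A(v) = -148 (A(v) = -59 - 1*89 = -59 - 89 = -148)
(A(7) + 13540)/(-43152 + 37571) = (-148 + 13540)/(-43152 + 37571) = 13392/(-5581) = 13392*(-1/5581) = -13392/5581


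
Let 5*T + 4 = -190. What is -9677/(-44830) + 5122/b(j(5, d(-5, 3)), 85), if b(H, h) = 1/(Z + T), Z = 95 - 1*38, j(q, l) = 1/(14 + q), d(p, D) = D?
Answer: 4179080209/44830 ≈ 93221.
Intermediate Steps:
Z = 57 (Z = 95 - 38 = 57)
T = -194/5 (T = -4/5 + (1/5)*(-190) = -4/5 - 38 = -194/5 ≈ -38.800)
b(H, h) = 5/91 (b(H, h) = 1/(57 - 194/5) = 1/(91/5) = 5/91)
-9677/(-44830) + 5122/b(j(5, d(-5, 3)), 85) = -9677/(-44830) + 5122/(5/91) = -9677*(-1/44830) + 5122*(91/5) = 9677/44830 + 466102/5 = 4179080209/44830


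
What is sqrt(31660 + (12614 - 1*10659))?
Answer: 9*sqrt(415) ≈ 183.34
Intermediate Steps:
sqrt(31660 + (12614 - 1*10659)) = sqrt(31660 + (12614 - 10659)) = sqrt(31660 + 1955) = sqrt(33615) = 9*sqrt(415)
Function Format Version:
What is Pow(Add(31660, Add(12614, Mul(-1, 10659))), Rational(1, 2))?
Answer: Mul(9, Pow(415, Rational(1, 2))) ≈ 183.34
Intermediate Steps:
Pow(Add(31660, Add(12614, Mul(-1, 10659))), Rational(1, 2)) = Pow(Add(31660, Add(12614, -10659)), Rational(1, 2)) = Pow(Add(31660, 1955), Rational(1, 2)) = Pow(33615, Rational(1, 2)) = Mul(9, Pow(415, Rational(1, 2)))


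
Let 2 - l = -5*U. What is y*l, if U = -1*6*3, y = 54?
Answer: -4752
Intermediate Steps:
U = -18 (U = -6*3 = -18)
l = -88 (l = 2 - (-5)*(-18) = 2 - 1*90 = 2 - 90 = -88)
y*l = 54*(-88) = -4752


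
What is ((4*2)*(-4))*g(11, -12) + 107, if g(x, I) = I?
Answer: 491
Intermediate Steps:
((4*2)*(-4))*g(11, -12) + 107 = ((4*2)*(-4))*(-12) + 107 = (8*(-4))*(-12) + 107 = -32*(-12) + 107 = 384 + 107 = 491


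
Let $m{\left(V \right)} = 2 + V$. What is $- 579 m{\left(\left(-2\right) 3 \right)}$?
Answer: $2316$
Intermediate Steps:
$- 579 m{\left(\left(-2\right) 3 \right)} = - 579 \left(2 - 6\right) = \left(-579\right) \left(-4\right) = 2316$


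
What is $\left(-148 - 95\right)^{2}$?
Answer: $59049$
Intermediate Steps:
$\left(-148 - 95\right)^{2} = \left(-243\right)^{2} = 59049$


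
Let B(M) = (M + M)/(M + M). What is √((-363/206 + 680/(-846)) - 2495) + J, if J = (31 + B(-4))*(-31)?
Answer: -992 + 11*I*√17414229158/29046 ≈ -992.0 + 49.976*I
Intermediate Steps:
B(M) = 1 (B(M) = (2*M)/((2*M)) = (2*M)*(1/(2*M)) = 1)
J = -992 (J = (31 + 1)*(-31) = 32*(-31) = -992)
√((-363/206 + 680/(-846)) - 2495) + J = √((-363/206 + 680/(-846)) - 2495) - 992 = √((-363*1/206 + 680*(-1/846)) - 2495) - 992 = √((-363/206 - 340/423) - 2495) - 992 = √(-223589/87138 - 2495) - 992 = √(-217632899/87138) - 992 = 11*I*√17414229158/29046 - 992 = -992 + 11*I*√17414229158/29046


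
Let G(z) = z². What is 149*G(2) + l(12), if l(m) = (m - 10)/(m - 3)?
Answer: 5366/9 ≈ 596.22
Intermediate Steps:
l(m) = (-10 + m)/(-3 + m)
149*G(2) + l(12) = 149*2² + (-10 + 12)/(-3 + 12) = 149*4 + 2/9 = 596 + (⅑)*2 = 596 + 2/9 = 5366/9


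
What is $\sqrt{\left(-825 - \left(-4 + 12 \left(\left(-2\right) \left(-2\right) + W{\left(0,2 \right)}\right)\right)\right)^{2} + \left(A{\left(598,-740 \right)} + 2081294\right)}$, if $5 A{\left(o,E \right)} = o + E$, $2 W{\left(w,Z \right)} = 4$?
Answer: $\frac{\sqrt{71967865}}{5} \approx 1696.7$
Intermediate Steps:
$W{\left(w,Z \right)} = 2$ ($W{\left(w,Z \right)} = \frac{1}{2} \cdot 4 = 2$)
$A{\left(o,E \right)} = \frac{E}{5} + \frac{o}{5}$ ($A{\left(o,E \right)} = \frac{o + E}{5} = \frac{E + o}{5} = \frac{E}{5} + \frac{o}{5}$)
$\sqrt{\left(-825 - \left(-4 + 12 \left(\left(-2\right) \left(-2\right) + W{\left(0,2 \right)}\right)\right)\right)^{2} + \left(A{\left(598,-740 \right)} + 2081294\right)} = \sqrt{\left(-825 + \left(4 - 12 \left(\left(-2\right) \left(-2\right) + 2\right)\right)\right)^{2} + \left(\left(\frac{1}{5} \left(-740\right) + \frac{1}{5} \cdot 598\right) + 2081294\right)} = \sqrt{\left(-825 + \left(4 - 12 \left(4 + 2\right)\right)\right)^{2} + \left(\left(-148 + \frac{598}{5}\right) + 2081294\right)} = \sqrt{\left(-825 + \left(4 - 72\right)\right)^{2} + \left(- \frac{142}{5} + 2081294\right)} = \sqrt{\left(-825 + \left(4 - 72\right)\right)^{2} + \frac{10406328}{5}} = \sqrt{\left(-825 - 68\right)^{2} + \frac{10406328}{5}} = \sqrt{\left(-893\right)^{2} + \frac{10406328}{5}} = \sqrt{797449 + \frac{10406328}{5}} = \sqrt{\frac{14393573}{5}} = \frac{\sqrt{71967865}}{5}$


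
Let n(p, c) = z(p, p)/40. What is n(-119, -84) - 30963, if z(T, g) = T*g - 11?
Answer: -122437/4 ≈ -30609.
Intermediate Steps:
z(T, g) = -11 + T*g
n(p, c) = -11/40 + p**2/40 (n(p, c) = (-11 + p*p)/40 = (-11 + p**2)*(1/40) = -11/40 + p**2/40)
n(-119, -84) - 30963 = (-11/40 + (1/40)*(-119)**2) - 30963 = (-11/40 + (1/40)*14161) - 30963 = (-11/40 + 14161/40) - 30963 = 1415/4 - 30963 = -122437/4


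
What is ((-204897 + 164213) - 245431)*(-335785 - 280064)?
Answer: 176203636635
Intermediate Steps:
((-204897 + 164213) - 245431)*(-335785 - 280064) = (-40684 - 245431)*(-615849) = -286115*(-615849) = 176203636635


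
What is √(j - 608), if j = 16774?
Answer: √16166 ≈ 127.15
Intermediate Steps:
√(j - 608) = √(16774 - 608) = √16166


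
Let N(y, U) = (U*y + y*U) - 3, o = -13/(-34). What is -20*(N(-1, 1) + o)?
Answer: 1570/17 ≈ 92.353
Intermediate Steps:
o = 13/34 (o = -13*(-1/34) = 13/34 ≈ 0.38235)
N(y, U) = -3 + 2*U*y (N(y, U) = (U*y + U*y) - 3 = 2*U*y - 3 = -3 + 2*U*y)
-20*(N(-1, 1) + o) = -20*((-3 + 2*1*(-1)) + 13/34) = -20*((-3 - 2) + 13/34) = -20*(-5 + 13/34) = -20*(-157/34) = 1570/17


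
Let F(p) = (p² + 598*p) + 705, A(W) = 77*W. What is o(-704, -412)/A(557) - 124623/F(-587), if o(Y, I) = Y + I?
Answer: 5338536615/246697528 ≈ 21.640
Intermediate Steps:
o(Y, I) = I + Y
F(p) = 705 + p² + 598*p
o(-704, -412)/A(557) - 124623/F(-587) = (-412 - 704)/((77*557)) - 124623/(705 + (-587)² + 598*(-587)) = -1116/42889 - 124623/(705 + 344569 - 351026) = -1116*1/42889 - 124623/(-5752) = -1116/42889 - 124623*(-1/5752) = -1116/42889 + 124623/5752 = 5338536615/246697528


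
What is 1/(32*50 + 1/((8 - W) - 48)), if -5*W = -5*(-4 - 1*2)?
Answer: 34/54399 ≈ 0.00062501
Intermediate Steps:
W = -6 (W = -(-1)*(-4 - 1*2) = -(-1)*(-4 - 2) = -(-1)*(-6) = -1/5*30 = -6)
1/(32*50 + 1/((8 - W) - 48)) = 1/(32*50 + 1/((8 - 1*(-6)) - 48)) = 1/(1600 + 1/((8 + 6) - 48)) = 1/(1600 + 1/(14 - 48)) = 1/(1600 + 1/(-34)) = 1/(1600 - 1/34) = 1/(54399/34) = 34/54399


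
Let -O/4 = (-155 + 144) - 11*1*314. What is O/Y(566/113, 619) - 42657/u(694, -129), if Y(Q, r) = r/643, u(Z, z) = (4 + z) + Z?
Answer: 5044511937/352211 ≈ 14322.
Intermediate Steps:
u(Z, z) = 4 + Z + z
Y(Q, r) = r/643 (Y(Q, r) = r*(1/643) = r/643)
O = 13860 (O = -4*((-155 + 144) - 11*1*314) = -4*(-11 - 11*314) = -4*(-11 - 3454) = -4*(-3465) = 13860)
O/Y(566/113, 619) - 42657/u(694, -129) = 13860/(((1/643)*619)) - 42657/(4 + 694 - 129) = 13860/(619/643) - 42657/569 = 13860*(643/619) - 42657*1/569 = 8911980/619 - 42657/569 = 5044511937/352211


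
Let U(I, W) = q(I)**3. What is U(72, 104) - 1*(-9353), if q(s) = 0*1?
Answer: 9353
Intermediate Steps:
q(s) = 0
U(I, W) = 0 (U(I, W) = 0**3 = 0)
U(72, 104) - 1*(-9353) = 0 - 1*(-9353) = 0 + 9353 = 9353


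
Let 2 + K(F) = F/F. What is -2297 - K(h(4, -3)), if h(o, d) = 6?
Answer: -2296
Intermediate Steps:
K(F) = -1 (K(F) = -2 + F/F = -2 + 1 = -1)
-2297 - K(h(4, -3)) = -2297 - 1*(-1) = -2297 + 1 = -2296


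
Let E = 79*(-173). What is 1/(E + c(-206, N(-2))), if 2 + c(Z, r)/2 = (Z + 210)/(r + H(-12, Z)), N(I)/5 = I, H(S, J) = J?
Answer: -27/369118 ≈ -7.3147e-5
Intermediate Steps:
E = -13667
N(I) = 5*I
c(Z, r) = -4 + 2*(210 + Z)/(Z + r) (c(Z, r) = -4 + 2*((Z + 210)/(r + Z)) = -4 + 2*((210 + Z)/(Z + r)) = -4 + 2*(210 + Z)/(Z + r))
1/(E + c(-206, N(-2))) = 1/(-13667 + 2*(210 - 1*(-206) - 10*(-2))/(-206 + 5*(-2))) = 1/(-13667 + 2*(210 + 206 - 2*(-10))/(-206 - 10)) = 1/(-13667 + 2*(210 + 206 + 20)/(-216)) = 1/(-13667 + 2*(-1/216)*436) = 1/(-13667 - 109/27) = 1/(-369118/27) = -27/369118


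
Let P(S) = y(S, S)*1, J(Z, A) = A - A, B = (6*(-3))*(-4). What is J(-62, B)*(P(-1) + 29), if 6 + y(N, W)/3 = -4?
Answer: 0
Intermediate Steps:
y(N, W) = -30 (y(N, W) = -18 + 3*(-4) = -18 - 12 = -30)
B = 72 (B = -18*(-4) = 72)
J(Z, A) = 0
P(S) = -30 (P(S) = -30*1 = -30)
J(-62, B)*(P(-1) + 29) = 0*(-30 + 29) = 0*(-1) = 0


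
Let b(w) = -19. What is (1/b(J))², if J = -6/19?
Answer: 1/361 ≈ 0.0027701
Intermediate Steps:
J = -6/19 (J = -6*1/19 = -6/19 ≈ -0.31579)
(1/b(J))² = (1/(-19))² = (-1/19)² = 1/361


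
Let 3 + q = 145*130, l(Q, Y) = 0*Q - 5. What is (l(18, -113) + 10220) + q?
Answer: 29062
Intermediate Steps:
l(Q, Y) = -5 (l(Q, Y) = 0 - 5 = -5)
q = 18847 (q = -3 + 145*130 = -3 + 18850 = 18847)
(l(18, -113) + 10220) + q = (-5 + 10220) + 18847 = 10215 + 18847 = 29062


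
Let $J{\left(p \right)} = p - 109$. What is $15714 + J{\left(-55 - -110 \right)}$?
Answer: $15660$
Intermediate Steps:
$J{\left(p \right)} = -109 + p$
$15714 + J{\left(-55 - -110 \right)} = 15714 - 54 = 15660$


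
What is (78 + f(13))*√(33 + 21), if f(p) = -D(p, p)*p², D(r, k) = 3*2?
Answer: -2808*√6 ≈ -6878.2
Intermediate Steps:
D(r, k) = 6
f(p) = -6*p²
(78 + f(13))*√(33 + 21) = (78 - 6*13²)*√(33 + 21) = (78 - 6*169)*√54 = (78 - 1014)*(3*√6) = -2808*√6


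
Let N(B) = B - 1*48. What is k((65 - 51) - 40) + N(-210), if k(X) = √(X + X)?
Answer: -258 + 2*I*√13 ≈ -258.0 + 7.2111*I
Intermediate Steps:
N(B) = -48 + B (N(B) = B - 48 = -48 + B)
k(X) = √2*√X (k(X) = √(2*X) = √2*√X)
k((65 - 51) - 40) + N(-210) = √2*√((65 - 51) - 40) + (-48 - 210) = √2*√(14 - 40) - 258 = √2*√(-26) - 258 = √2*(I*√26) - 258 = 2*I*√13 - 258 = -258 + 2*I*√13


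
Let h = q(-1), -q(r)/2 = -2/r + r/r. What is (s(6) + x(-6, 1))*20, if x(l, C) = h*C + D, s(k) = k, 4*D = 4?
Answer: 20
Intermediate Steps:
q(r) = -2 + 4/r (q(r) = -2*(-2/r + r/r) = -2*(-2/r + 1) = -2*(1 - 2/r) = -2 + 4/r)
D = 1 (D = (¼)*4 = 1)
h = -6 (h = -2 + 4/(-1) = -2 + 4*(-1) = -2 - 4 = -6)
x(l, C) = 1 - 6*C (x(l, C) = -6*C + 1 = 1 - 6*C)
(s(6) + x(-6, 1))*20 = (6 + (1 - 6*1))*20 = (6 + (1 - 6))*20 = (6 - 5)*20 = 1*20 = 20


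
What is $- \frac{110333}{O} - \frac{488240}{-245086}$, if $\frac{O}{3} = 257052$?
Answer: $\frac{5636582771}{3048379668} \approx 1.849$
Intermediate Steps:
$O = 771156$ ($O = 3 \cdot 257052 = 771156$)
$- \frac{110333}{O} - \frac{488240}{-245086} = - \frac{110333}{771156} - \frac{488240}{-245086} = \left(-110333\right) \frac{1}{771156} - - \frac{244120}{122543} = - \frac{110333}{771156} + \frac{244120}{122543} = \frac{5636582771}{3048379668}$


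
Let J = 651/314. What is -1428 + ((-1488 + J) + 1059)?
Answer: -582447/314 ≈ -1854.9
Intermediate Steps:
J = 651/314 (J = 651*(1/314) = 651/314 ≈ 2.0732)
-1428 + ((-1488 + J) + 1059) = -1428 + ((-1488 + 651/314) + 1059) = -1428 + (-466581/314 + 1059) = -1428 - 134055/314 = -582447/314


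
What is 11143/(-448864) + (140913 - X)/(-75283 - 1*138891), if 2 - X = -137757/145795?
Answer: -368053824404647/539077003169120 ≈ -0.68275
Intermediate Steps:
X = 429347/145795 (X = 2 - (-137757)/145795 = 2 - 1*(-137757/145795) = 2 + 137757/145795 = 429347/145795 ≈ 2.9449)
11143/(-448864) + (140913 - X)/(-75283 - 1*138891) = 11143/(-448864) + (140913 - 1*429347/145795)/(-75283 - 1*138891) = 11143*(-1/448864) + (140913 - 429347/145795)/(-75283 - 138891) = -11143/448864 + (20543981488/145795)/(-214174) = -11143/448864 + (20543981488/145795)*(-1/214174) = -11143/448864 - 10271990744/15612749165 = -368053824404647/539077003169120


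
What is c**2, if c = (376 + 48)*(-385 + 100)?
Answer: 14602305600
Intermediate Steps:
c = -120840 (c = 424*(-285) = -120840)
c**2 = (-120840)**2 = 14602305600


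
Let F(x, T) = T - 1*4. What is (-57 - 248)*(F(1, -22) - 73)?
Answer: 30195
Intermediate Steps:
F(x, T) = -4 + T (F(x, T) = T - 4 = -4 + T)
(-57 - 248)*(F(1, -22) - 73) = (-57 - 248)*((-4 - 22) - 73) = -305*(-26 - 73) = -305*(-99) = 30195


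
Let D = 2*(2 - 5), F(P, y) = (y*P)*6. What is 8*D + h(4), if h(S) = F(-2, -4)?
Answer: 0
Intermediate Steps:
F(P, y) = 6*P*y (F(P, y) = (P*y)*6 = 6*P*y)
h(S) = 48 (h(S) = 6*(-2)*(-4) = 48)
D = -6 (D = 2*(-3) = -6)
8*D + h(4) = 8*(-6) + 48 = -48 + 48 = 0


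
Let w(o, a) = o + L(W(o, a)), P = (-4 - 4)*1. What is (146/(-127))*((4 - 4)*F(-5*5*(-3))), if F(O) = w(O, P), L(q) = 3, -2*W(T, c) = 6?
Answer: 0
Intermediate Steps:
W(T, c) = -3 (W(T, c) = -½*6 = -3)
P = -8 (P = -8*1 = -8)
w(o, a) = 3 + o (w(o, a) = o + 3 = 3 + o)
F(O) = 3 + O
(146/(-127))*((4 - 4)*F(-5*5*(-3))) = (146/(-127))*((4 - 4)*(3 - 5*5*(-3))) = (146*(-1/127))*(0*(3 - 25*(-3))) = -0*(3 + 75) = -0*78 = -146/127*0 = 0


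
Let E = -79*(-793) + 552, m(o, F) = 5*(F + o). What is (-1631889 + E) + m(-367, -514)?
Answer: -1573095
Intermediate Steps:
m(o, F) = 5*F + 5*o
E = 63199 (E = 62647 + 552 = 63199)
(-1631889 + E) + m(-367, -514) = (-1631889 + 63199) + (5*(-514) + 5*(-367)) = -1568690 + (-2570 - 1835) = -1568690 - 4405 = -1573095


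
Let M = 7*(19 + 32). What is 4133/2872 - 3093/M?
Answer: -2469205/341768 ≈ -7.2248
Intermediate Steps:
M = 357 (M = 7*51 = 357)
4133/2872 - 3093/M = 4133/2872 - 3093/357 = 4133*(1/2872) - 3093*1/357 = 4133/2872 - 1031/119 = -2469205/341768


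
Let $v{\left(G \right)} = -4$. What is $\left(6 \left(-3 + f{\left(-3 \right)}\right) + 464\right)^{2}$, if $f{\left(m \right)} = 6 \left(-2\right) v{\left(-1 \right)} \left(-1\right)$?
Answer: $24964$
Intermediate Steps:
$f{\left(m \right)} = -48$ ($f{\left(m \right)} = 6 \left(-2\right) \left(-4\right) \left(-1\right) = \left(-12\right) \left(-4\right) \left(-1\right) = 48 \left(-1\right) = -48$)
$\left(6 \left(-3 + f{\left(-3 \right)}\right) + 464\right)^{2} = \left(6 \left(-3 - 48\right) + 464\right)^{2} = \left(6 \left(-51\right) + 464\right)^{2} = \left(-306 + 464\right)^{2} = 158^{2} = 24964$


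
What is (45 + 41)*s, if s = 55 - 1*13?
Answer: 3612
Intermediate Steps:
s = 42 (s = 55 - 13 = 42)
(45 + 41)*s = (45 + 41)*42 = 86*42 = 3612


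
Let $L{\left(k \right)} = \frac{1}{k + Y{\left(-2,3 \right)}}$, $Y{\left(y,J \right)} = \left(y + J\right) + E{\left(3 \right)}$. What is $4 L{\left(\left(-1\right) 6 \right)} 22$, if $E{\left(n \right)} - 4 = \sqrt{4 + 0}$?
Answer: $88$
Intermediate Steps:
$E{\left(n \right)} = 6$ ($E{\left(n \right)} = 4 + \sqrt{4 + 0} = 4 + \sqrt{4} = 4 + 2 = 6$)
$Y{\left(y,J \right)} = 6 + J + y$ ($Y{\left(y,J \right)} = \left(y + J\right) + 6 = \left(J + y\right) + 6 = 6 + J + y$)
$L{\left(k \right)} = \frac{1}{7 + k}$ ($L{\left(k \right)} = \frac{1}{k + \left(6 + 3 - 2\right)} = \frac{1}{k + 7} = \frac{1}{7 + k}$)
$4 L{\left(\left(-1\right) 6 \right)} 22 = \frac{4}{7 - 6} \cdot 22 = \frac{4}{1} \cdot 22 = 4 \cdot 1 \cdot 22 = 4 \cdot 22 = 88$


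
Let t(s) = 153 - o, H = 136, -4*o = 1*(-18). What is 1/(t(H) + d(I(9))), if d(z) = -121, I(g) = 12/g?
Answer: 2/55 ≈ 0.036364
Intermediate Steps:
o = 9/2 (o = -(-18)/4 = -1/4*(-18) = 9/2 ≈ 4.5000)
t(s) = 297/2 (t(s) = 153 - 1*9/2 = 153 - 9/2 = 297/2)
1/(t(H) + d(I(9))) = 1/(297/2 - 121) = 1/(55/2) = 2/55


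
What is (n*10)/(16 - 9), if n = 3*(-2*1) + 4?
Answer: -20/7 ≈ -2.8571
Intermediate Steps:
n = -2 (n = 3*(-2) + 4 = -6 + 4 = -2)
(n*10)/(16 - 9) = (-2*10)/(16 - 9) = -20/7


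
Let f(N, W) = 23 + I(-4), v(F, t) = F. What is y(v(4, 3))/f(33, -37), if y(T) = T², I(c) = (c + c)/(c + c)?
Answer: ⅔ ≈ 0.66667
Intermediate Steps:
I(c) = 1 (I(c) = (2*c)/((2*c)) = (2*c)*(1/(2*c)) = 1)
f(N, W) = 24 (f(N, W) = 23 + 1 = 24)
y(v(4, 3))/f(33, -37) = 4²/24 = 16*(1/24) = ⅔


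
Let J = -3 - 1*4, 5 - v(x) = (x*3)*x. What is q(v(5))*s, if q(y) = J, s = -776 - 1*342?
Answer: 7826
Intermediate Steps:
s = -1118 (s = -776 - 342 = -1118)
v(x) = 5 - 3*x² (v(x) = 5 - x*3*x = 5 - 3*x*x = 5 - 3*x²)
J = -7 (J = -3 - 4 = -7)
q(y) = -7
q(v(5))*s = -7*(-1118) = 7826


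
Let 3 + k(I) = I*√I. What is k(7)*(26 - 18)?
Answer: -24 + 56*√7 ≈ 124.16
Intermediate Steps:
k(I) = -3 + I^(3/2) (k(I) = -3 + I*√I = -3 + I^(3/2))
k(7)*(26 - 18) = (-3 + 7^(3/2))*(26 - 18) = (-3 + 7*√7)*8 = -24 + 56*√7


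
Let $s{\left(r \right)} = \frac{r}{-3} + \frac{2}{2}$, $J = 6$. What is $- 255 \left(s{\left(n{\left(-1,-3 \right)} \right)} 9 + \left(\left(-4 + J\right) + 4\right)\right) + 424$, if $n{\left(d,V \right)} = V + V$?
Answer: $-7991$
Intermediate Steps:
$n{\left(d,V \right)} = 2 V$
$s{\left(r \right)} = 1 - \frac{r}{3}$ ($s{\left(r \right)} = r \left(- \frac{1}{3}\right) + 2 \cdot \frac{1}{2} = - \frac{r}{3} + 1 = 1 - \frac{r}{3}$)
$- 255 \left(s{\left(n{\left(-1,-3 \right)} \right)} 9 + \left(\left(-4 + J\right) + 4\right)\right) + 424 = - 255 \left(\left(1 - \frac{2 \left(-3\right)}{3}\right) 9 + \left(\left(-4 + 6\right) + 4\right)\right) + 424 = - 255 \left(\left(1 - -2\right) 9 + \left(2 + 4\right)\right) + 424 = - 255 \left(\left(1 + 2\right) 9 + 6\right) + 424 = - 255 \left(3 \cdot 9 + 6\right) + 424 = - 255 \left(27 + 6\right) + 424 = \left(-255\right) 33 + 424 = -8415 + 424 = -7991$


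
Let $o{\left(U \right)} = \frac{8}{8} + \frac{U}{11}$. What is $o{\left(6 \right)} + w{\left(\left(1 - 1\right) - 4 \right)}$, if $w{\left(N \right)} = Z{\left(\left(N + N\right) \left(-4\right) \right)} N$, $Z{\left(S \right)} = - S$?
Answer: $\frac{1425}{11} \approx 129.55$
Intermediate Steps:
$o{\left(U \right)} = 1 + \frac{U}{11}$ ($o{\left(U \right)} = 8 \cdot \frac{1}{8} + U \frac{1}{11} = 1 + \frac{U}{11}$)
$w{\left(N \right)} = 8 N^{2}$ ($w{\left(N \right)} = - \left(N + N\right) \left(-4\right) N = - 2 N \left(-4\right) N = - \left(-8\right) N N = 8 N N = 8 N^{2}$)
$o{\left(6 \right)} + w{\left(\left(1 - 1\right) - 4 \right)} = \left(1 + \frac{1}{11} \cdot 6\right) + 8 \left(\left(1 - 1\right) - 4\right)^{2} = \left(1 + \frac{6}{11}\right) + 8 \left(0 - 4\right)^{2} = \frac{17}{11} + 8 \left(-4\right)^{2} = \frac{17}{11} + 8 \cdot 16 = \frac{17}{11} + 128 = \frac{1425}{11}$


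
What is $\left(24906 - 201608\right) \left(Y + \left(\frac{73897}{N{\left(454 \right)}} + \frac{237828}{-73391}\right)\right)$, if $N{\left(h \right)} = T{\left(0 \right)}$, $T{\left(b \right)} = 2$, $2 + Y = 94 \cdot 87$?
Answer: $- \frac{585147674898753}{73391} \approx -7.973 \cdot 10^{9}$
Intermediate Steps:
$Y = 8176$ ($Y = -2 + 94 \cdot 87 = -2 + 8178 = 8176$)
$N{\left(h \right)} = 2$
$\left(24906 - 201608\right) \left(Y + \left(\frac{73897}{N{\left(454 \right)}} + \frac{237828}{-73391}\right)\right) = \left(24906 - 201608\right) \left(8176 + \left(\frac{73897}{2} + \frac{237828}{-73391}\right)\right) = - 176702 \left(8176 + \left(73897 \cdot \frac{1}{2} + 237828 \left(- \frac{1}{73391}\right)\right)\right) = - 176702 \left(8176 + \left(\frac{73897}{2} - \frac{237828}{73391}\right)\right) = - 176702 \left(8176 + \frac{5422899071}{146782}\right) = \left(-176702\right) \frac{6622988703}{146782} = - \frac{585147674898753}{73391}$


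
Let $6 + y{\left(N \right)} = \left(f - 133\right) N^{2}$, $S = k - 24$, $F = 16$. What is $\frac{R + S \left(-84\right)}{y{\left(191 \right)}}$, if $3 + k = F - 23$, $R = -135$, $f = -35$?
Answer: $- \frac{907}{2042938} \approx -0.00044397$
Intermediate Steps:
$k = -10$ ($k = -3 + \left(16 - 23\right) = -3 - 7 = -10$)
$S = -34$ ($S = -10 - 24 = -34$)
$y{\left(N \right)} = -6 - 168 N^{2}$ ($y{\left(N \right)} = -6 + \left(-35 - 133\right) N^{2} = -6 - 168 N^{2}$)
$\frac{R + S \left(-84\right)}{y{\left(191 \right)}} = \frac{-135 - -2856}{-6 - 168 \cdot 191^{2}} = \frac{-135 + 2856}{-6 - 6128808} = \frac{2721}{-6 - 6128808} = \frac{2721}{-6128814} = 2721 \left(- \frac{1}{6128814}\right) = - \frac{907}{2042938}$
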